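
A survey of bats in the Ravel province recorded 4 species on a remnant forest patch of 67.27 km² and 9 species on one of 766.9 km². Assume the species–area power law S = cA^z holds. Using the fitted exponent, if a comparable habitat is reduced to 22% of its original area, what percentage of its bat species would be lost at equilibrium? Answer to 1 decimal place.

z = ln(9/4) / ln(766.9/67.27) = 0.8109 / 2.4336 = 0.3332
S_new/S_old = (A_new/A_old)^z = 0.22^0.3332 = exp(0.3332 × -1.5141) = 0.6038
Fraction lost = 1 − 0.6038 = 0.3962

39.6%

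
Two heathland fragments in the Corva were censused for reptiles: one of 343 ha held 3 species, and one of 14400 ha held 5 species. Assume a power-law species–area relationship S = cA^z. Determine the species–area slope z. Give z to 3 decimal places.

0.137

Taking logs: ln S = ln c + z ln A, so z = (ln S₂ − ln S₁)/(ln A₂ − ln A₁).
z = ln(5/3) / ln(14400/343) = ln(1.667) / ln(41.98) = 0.5108 / 3.7373 = 0.1367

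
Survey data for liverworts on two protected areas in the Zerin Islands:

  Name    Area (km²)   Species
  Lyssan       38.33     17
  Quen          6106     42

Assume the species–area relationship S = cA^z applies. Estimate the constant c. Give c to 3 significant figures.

8.87

z = ln(S₂/S₁) / ln(A₂/A₁) = ln(42/17) / ln(6106/38.33) = 0.9045 / 5.0708 = 0.1784
c = S₁ / A₁^z = 17 / 38.33^0.1784 = 17 / 1.916 = 8.872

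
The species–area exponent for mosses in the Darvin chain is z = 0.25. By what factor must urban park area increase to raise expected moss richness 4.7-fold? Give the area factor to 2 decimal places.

487.97

(A₂/A₁)^0.25 = 4.7, so A₂/A₁ = 4.7^(1/0.25) = 4.7^4
ln(A₂/A₁) = ln 4.7 / 0.25 = 1.5476 / 0.25 = 6.1903
A₂/A₁ = e^6.1903 ≈ 488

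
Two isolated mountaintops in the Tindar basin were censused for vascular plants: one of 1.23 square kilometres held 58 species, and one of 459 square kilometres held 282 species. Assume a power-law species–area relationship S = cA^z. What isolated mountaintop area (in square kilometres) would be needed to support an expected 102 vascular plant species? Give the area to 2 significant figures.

z = ln(282/58) / ln(459/1.23) = 1.5815 / 5.9220 = 0.2670
c = 58 / 1.23^0.2670 = 58 / 1.057 = 54.88
A = (102/54.88)^(1/0.2670) ⇒ ln A = ln(1.859)/0.2670 = 2.3210
A = e^2.3210 ≈ 10.19 square kilometres

10 square kilometres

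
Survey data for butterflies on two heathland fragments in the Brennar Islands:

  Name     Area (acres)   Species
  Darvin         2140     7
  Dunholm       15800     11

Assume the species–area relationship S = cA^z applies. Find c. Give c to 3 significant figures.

z = ln(S₂/S₁) / ln(A₂/A₁) = ln(11/7) / ln(15800/2140) = 0.4520 / 1.9992 = 0.2261
c = S₁ / A₁^z = 7 / 2140^0.2261 = 7 / 5.662 = 1.236

1.24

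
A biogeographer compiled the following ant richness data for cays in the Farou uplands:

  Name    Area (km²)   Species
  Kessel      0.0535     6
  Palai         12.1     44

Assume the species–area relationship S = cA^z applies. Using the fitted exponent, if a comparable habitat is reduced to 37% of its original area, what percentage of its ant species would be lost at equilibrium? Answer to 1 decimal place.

z = ln(44/6) / ln(12.1/0.0535) = 1.9924 / 5.4213 = 0.3675
S_new/S_old = (A_new/A_old)^z = 0.37^0.3675 = exp(0.3675 × -0.9943) = 0.6939
Fraction lost = 1 − 0.6939 = 0.3061

30.6%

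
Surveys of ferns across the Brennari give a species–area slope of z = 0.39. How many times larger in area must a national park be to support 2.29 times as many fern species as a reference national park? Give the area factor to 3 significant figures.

8.37

(A₂/A₁)^0.39 = 2.29, so A₂/A₁ = 2.29^(1/0.39) = 2.29^2.564
ln(A₂/A₁) = ln 2.29 / 0.39 = 0.8286 / 0.39 = 2.1245
A₂/A₁ = e^2.1245 ≈ 8.369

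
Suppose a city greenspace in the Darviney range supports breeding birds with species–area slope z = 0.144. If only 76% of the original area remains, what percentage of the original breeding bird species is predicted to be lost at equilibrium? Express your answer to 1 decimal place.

S_new/S_old = (A_new/A_old)^z = 0.76^0.144
= exp(0.144 × ln 0.76) = exp(0.144 × -0.2744) = exp(-0.0395) ≈ 0.9613
Fraction lost = 1 − 0.9613 = 0.03875

3.9%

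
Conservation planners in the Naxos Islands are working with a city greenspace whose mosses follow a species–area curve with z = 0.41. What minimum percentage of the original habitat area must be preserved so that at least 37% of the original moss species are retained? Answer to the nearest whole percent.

9%

Need (A_new/A_old)^0.41 = 0.37, so A_new/A_old = 0.37^(1/0.41) = 0.37^2.439
ln(A_new/A_old) = ln 0.37 / 0.41 = -0.9943 / 0.41 = -2.4250
A_new/A_old = e^-2.4250 ≈ 0.08848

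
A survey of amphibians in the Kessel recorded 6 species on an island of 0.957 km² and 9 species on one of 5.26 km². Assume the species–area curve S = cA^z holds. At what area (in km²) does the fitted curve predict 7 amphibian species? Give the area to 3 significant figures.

z = ln(9/6) / ln(5.26/0.957) = 0.4055 / 1.7041 = 0.2379
c = 6 / 0.957^0.2379 = 6 / 0.9896 = 6.063
A = (7/6.063)^(1/0.2379) ⇒ ln A = ln(1.155)/0.2379 = 0.6039
A = e^0.6039 ≈ 1.829 km²

1.83 km²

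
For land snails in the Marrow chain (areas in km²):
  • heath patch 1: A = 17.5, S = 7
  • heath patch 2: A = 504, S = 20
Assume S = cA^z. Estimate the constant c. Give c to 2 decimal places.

2.86

z = ln(S₂/S₁) / ln(A₂/A₁) = ln(20/7) / ln(504/17.5) = 1.0498 / 3.3604 = 0.3124
c = S₁ / A₁^z = 7 / 17.5^0.3124 = 7 / 2.445 = 2.863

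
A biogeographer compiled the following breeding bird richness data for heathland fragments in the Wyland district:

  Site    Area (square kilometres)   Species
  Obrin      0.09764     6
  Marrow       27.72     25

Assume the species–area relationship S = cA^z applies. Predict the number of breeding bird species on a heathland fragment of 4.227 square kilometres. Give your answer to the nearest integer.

z = ln(25/6) / ln(27.72/0.09764) = 1.4271 / 5.6486 = 0.2526
c = 6 / 0.09764^0.2526 = 6 / 0.5556 = 10.8
S₃ = 10.8 × 4.227^0.2526 = 10.8 × 1.439 ≈ 15.54

16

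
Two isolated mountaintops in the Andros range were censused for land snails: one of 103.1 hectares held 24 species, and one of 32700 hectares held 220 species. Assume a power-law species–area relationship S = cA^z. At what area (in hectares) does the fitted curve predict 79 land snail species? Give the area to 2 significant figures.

2300 hectares

z = ln(220/24) / ln(32700/103.1) = 2.2156 / 5.7594 = 0.3847
c = 24 / 103.1^0.3847 = 24 / 5.949 = 4.034
A = (79/4.034)^(1/0.3847) ⇒ ln A = ln(19.58)/0.3847 = 7.7328
A = e^7.7328 ≈ 2282 hectares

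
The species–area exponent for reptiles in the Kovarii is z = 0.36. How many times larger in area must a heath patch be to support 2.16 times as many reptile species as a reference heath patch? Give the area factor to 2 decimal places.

8.49

(A₂/A₁)^0.36 = 2.16, so A₂/A₁ = 2.16^(1/0.36) = 2.16^2.778
ln(A₂/A₁) = ln 2.16 / 0.36 = 0.7701 / 0.36 = 2.1392
A₂/A₁ = e^2.1392 ≈ 8.493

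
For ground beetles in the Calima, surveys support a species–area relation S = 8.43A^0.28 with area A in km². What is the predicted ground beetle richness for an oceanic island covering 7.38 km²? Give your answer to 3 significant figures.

14.8

S = 8.43 × 7.38^0.28
ln S = ln 8.43 + 0.28 × ln 7.38 = 2.1318 + 0.28 × 1.9988 = 2.6915
S = e^2.6915 ≈ 14.75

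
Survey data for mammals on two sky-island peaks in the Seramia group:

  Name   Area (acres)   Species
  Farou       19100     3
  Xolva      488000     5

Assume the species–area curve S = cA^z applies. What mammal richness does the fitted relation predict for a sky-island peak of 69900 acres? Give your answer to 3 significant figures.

z = ln(5/3) / ln(488000/19100) = 0.5108 / 3.2406 = 0.1576
c = 3 / 19100^0.1576 = 3 / 4.73 = 0.6343
S₃ = 0.6343 × 69900^0.1576 = 0.6343 × 5.803 ≈ 3.681

3.68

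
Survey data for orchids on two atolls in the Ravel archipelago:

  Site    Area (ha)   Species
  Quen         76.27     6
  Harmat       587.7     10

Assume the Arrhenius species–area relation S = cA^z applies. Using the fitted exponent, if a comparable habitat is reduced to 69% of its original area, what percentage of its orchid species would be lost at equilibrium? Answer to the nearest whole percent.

9%

z = ln(10/6) / ln(587.7/76.27) = 0.5108 / 2.0419 = 0.2502
S_new/S_old = (A_new/A_old)^z = 0.69^0.2502 = exp(0.2502 × -0.3711) = 0.9114
Fraction lost = 1 − 0.9114 = 0.08865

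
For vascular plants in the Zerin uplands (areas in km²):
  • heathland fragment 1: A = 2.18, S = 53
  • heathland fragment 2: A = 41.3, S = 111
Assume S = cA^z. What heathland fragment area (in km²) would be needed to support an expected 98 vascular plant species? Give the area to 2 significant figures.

z = ln(111/53) / ln(41.3/2.18) = 0.7392 / 2.9415 = 0.2513
c = 53 / 2.18^0.2513 = 53 / 1.216 = 43.57
A = (98/43.57)^(1/0.2513) ⇒ ln A = ln(2.249)/0.2513 = 3.2252
A = e^3.2252 ≈ 25.16 km²

25 km²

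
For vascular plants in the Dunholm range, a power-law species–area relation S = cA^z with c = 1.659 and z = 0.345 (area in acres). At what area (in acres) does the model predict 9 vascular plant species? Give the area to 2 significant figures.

130 acres

9 = 1.659 × A^0.345  ⇒  A^0.345 = 9/1.659 = 5.425
ln A = ln(5.425) / 0.345 = 1.6910 / 0.345 = 4.9015
A = e^4.9015 ≈ 134.5 acres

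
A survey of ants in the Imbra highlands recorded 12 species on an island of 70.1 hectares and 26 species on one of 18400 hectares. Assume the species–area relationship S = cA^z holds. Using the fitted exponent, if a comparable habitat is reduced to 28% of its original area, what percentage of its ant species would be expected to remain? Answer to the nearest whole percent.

z = ln(26/12) / ln(18400/70.1) = 0.7732 / 5.5702 = 0.1388
S_new/S_old = (A_new/A_old)^z = 0.28^0.1388 = exp(0.1388 × -1.2730) = 0.838

84%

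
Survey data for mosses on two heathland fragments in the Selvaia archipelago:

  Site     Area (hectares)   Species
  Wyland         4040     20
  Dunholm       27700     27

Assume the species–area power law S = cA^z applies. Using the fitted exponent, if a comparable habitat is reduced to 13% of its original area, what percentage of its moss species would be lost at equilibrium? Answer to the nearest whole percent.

27%

z = ln(27/20) / ln(27700/4040) = 0.3001 / 1.9252 = 0.1559
S_new/S_old = (A_new/A_old)^z = 0.13^0.1559 = exp(0.1559 × -2.0402) = 0.7276
Fraction lost = 1 − 0.7276 = 0.2724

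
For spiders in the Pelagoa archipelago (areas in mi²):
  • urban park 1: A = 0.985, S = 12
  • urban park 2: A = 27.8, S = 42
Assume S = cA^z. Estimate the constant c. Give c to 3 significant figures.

z = ln(S₂/S₁) / ln(A₂/A₁) = ln(42/12) / ln(27.8/0.985) = 1.2528 / 3.3401 = 0.3751
c = S₁ / A₁^z = 12 / 0.985^0.3751 = 12 / 0.9943 = 12.07

12.1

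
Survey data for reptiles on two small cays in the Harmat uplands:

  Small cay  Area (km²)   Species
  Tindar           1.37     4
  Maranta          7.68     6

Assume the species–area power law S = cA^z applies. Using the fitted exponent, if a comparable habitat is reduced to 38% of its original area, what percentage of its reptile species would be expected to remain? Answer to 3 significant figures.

79.6%

z = ln(6/4) / ln(7.68/1.37) = 0.4055 / 1.7238 = 0.2352
S_new/S_old = (A_new/A_old)^z = 0.38^0.2352 = exp(0.2352 × -0.9676) = 0.7965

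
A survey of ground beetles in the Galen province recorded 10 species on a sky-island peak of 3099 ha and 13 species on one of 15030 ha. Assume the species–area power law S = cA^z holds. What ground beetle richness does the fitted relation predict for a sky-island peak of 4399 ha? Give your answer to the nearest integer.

z = ln(13/10) / ln(15030/3099) = 0.2624 / 1.5790 = 0.1662
c = 10 / 3099^0.1662 = 10 / 3.803 = 2.63
S₃ = 2.63 × 4399^0.1662 = 2.63 × 4.031 ≈ 10.6

11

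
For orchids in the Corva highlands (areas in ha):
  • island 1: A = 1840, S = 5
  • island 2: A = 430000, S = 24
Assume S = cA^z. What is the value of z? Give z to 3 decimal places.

Taking logs: ln S = ln c + z ln A, so z = (ln S₂ − ln S₁)/(ln A₂ − ln A₁).
z = ln(24/5) / ln(430000/1840) = ln(4.8) / ln(233.7) = 1.5686 / 5.4540 = 0.2876

0.288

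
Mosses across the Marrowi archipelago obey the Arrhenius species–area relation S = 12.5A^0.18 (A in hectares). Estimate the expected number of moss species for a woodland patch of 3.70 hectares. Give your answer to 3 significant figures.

15.8

S = 12.5 × 3.7^0.18
ln S = ln 12.5 + 0.18 × ln 3.7 = 2.5257 + 0.18 × 1.3083 = 2.7612
S = e^2.7612 ≈ 15.82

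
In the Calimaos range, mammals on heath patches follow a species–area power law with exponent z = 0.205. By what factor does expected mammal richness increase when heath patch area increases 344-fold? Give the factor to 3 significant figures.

S₂/S₁ = (A₂/A₁)^z = 344^0.205
ln(S₂/S₁) = 0.205 × ln 344 = 0.205 × 5.8406 = 1.1973
S₂/S₁ = e^1.1973 ≈ 3.311

3.31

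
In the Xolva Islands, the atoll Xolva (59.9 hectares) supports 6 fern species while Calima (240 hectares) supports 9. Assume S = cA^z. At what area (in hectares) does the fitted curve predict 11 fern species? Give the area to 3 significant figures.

477 hectares

z = ln(9/6) / ln(240/59.9) = 0.4055 / 1.3880 = 0.2921
c = 6 / 59.9^0.2921 = 6 / 3.306 = 1.815
A = (11/1.815)^(1/0.2921) ⇒ ln A = ln(6.06)/0.2921 = 6.1676
A = e^6.1676 ≈ 477 hectares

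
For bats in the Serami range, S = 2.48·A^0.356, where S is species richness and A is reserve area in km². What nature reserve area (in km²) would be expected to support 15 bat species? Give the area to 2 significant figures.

160 km²

15 = 2.48 × A^0.356  ⇒  A^0.356 = 15/2.48 = 6.048
ln A = ln(6.048) / 0.356 = 1.7998 / 0.356 = 5.0556
A = e^5.0556 ≈ 156.9 km²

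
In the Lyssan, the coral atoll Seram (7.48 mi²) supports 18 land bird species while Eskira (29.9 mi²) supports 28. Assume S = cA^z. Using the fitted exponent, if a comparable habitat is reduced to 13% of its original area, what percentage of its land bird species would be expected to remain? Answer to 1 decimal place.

z = ln(28/18) / ln(29.9/7.48) = 0.4418 / 1.3856 = 0.3189
S_new/S_old = (A_new/A_old)^z = 0.13^0.3189 = exp(0.3189 × -2.0402) = 0.5218

52.2%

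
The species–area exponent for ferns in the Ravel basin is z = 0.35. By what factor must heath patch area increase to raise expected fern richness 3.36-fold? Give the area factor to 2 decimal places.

(A₂/A₁)^0.35 = 3.36, so A₂/A₁ = 3.36^(1/0.35) = 3.36^2.857
ln(A₂/A₁) = ln 3.36 / 0.35 = 1.2119 / 0.35 = 3.4627
A₂/A₁ = e^3.4627 ≈ 31.9

31.90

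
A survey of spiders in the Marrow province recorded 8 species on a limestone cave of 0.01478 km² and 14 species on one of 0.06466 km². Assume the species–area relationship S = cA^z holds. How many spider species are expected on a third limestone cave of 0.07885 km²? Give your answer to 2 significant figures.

z = ln(14/8) / ln(0.06466/0.01478) = 0.5596 / 1.4759 = 0.3792
c = 8 / 0.01478^0.3792 = 8 / 0.2023 = 39.55
S₃ = 39.55 × 0.07885^0.3792 = 39.55 × 0.3817 ≈ 15.09

15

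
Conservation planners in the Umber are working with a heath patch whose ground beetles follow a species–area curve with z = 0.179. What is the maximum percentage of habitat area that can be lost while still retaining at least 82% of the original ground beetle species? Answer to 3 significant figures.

Need (A_new/A_old)^0.179 = 0.82, so A_new/A_old = 0.82^(1/0.179) = 0.82^5.587
ln(A_new/A_old) = ln 0.82 / 0.179 = -0.1985 / 0.179 = -1.1087
A_new/A_old = e^-1.1087 ≈ 0.33
Fraction that can be lost = 1 − 0.33 = 0.67

67.0%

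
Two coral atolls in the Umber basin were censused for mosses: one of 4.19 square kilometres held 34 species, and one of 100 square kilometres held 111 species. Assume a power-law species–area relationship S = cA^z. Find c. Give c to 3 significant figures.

z = ln(S₂/S₁) / ln(A₂/A₁) = ln(111/34) / ln(100/4.19) = 1.1832 / 3.1725 = 0.3729
c = S₁ / A₁^z = 34 / 4.19^0.3729 = 34 / 1.706 = 19.93

19.9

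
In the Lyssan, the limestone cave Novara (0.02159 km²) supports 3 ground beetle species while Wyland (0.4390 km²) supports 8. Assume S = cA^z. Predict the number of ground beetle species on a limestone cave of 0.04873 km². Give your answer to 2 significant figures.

3.9

z = ln(8/3) / ln(0.439/0.02159) = 0.9808 / 3.0123 = 0.3256
c = 3 / 0.02159^0.3256 = 3 / 0.2868 = 10.46
S₃ = 10.46 × 0.04873^0.3256 = 10.46 × 0.3739 ≈ 3.911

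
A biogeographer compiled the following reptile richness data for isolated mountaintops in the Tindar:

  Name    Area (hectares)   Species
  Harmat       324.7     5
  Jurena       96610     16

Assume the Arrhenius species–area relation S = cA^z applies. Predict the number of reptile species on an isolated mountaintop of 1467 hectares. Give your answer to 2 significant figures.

6.8

z = ln(16/5) / ln(96610/324.7) = 1.1632 / 5.6955 = 0.2042
c = 5 / 324.7^0.2042 = 5 / 3.258 = 1.535
S₃ = 1.535 × 1467^0.2042 = 1.535 × 4.433 ≈ 6.803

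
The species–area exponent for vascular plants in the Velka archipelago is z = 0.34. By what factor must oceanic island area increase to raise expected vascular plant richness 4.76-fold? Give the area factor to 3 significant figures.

98.4

(A₂/A₁)^0.34 = 4.76, so A₂/A₁ = 4.76^(1/0.34) = 4.76^2.941
ln(A₂/A₁) = ln 4.76 / 0.34 = 1.5602 / 0.34 = 4.5890
A₂/A₁ = e^4.5890 ≈ 98.39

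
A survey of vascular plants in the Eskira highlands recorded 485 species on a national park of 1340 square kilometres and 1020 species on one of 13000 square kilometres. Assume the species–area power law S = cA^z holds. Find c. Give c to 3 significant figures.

46.0

z = ln(S₂/S₁) / ln(A₂/A₁) = ln(1020/485) / ln(13000/1340) = 0.7434 / 2.2723 = 0.3272
c = S₁ / A₁^z = 485 / 1340^0.3272 = 485 / 10.55 = 45.99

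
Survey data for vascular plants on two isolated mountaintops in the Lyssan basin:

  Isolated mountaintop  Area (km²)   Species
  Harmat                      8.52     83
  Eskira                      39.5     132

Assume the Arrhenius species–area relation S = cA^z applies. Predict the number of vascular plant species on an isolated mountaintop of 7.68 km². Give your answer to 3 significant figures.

z = ln(132/83) / ln(39.5/8.52) = 0.4640 / 1.5339 = 0.3025
c = 83 / 8.52^0.3025 = 83 / 1.912 = 43.42
S₃ = 43.42 × 7.68^0.3025 = 43.42 × 1.853 ≈ 80.43

80.4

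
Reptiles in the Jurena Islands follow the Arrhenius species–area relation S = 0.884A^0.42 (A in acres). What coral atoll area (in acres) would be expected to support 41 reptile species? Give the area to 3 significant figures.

41 = 0.884 × A^0.42  ⇒  A^0.42 = 41/0.884 = 46.38
ln A = ln(46.38) / 0.42 = 3.8369 / 0.42 = 9.1354
A = e^9.1354 ≈ 9278 acres

9280 acres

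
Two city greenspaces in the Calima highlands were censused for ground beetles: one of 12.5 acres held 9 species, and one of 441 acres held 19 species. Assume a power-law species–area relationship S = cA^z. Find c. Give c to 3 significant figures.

z = ln(S₂/S₁) / ln(A₂/A₁) = ln(19/9) / ln(441/12.5) = 0.7472 / 3.5633 = 0.2097
c = S₁ / A₁^z = 9 / 12.5^0.2097 = 9 / 1.698 = 5.299

5.30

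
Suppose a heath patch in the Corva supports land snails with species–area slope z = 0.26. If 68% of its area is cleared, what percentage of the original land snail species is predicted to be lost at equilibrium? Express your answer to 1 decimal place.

S_new/S_old = (A_new/A_old)^z = 0.32^0.26
= exp(0.26 × ln 0.32) = exp(0.26 × -1.1394) = exp(-0.2963) ≈ 0.7436
Fraction lost = 1 − 0.7436 = 0.2564

25.6%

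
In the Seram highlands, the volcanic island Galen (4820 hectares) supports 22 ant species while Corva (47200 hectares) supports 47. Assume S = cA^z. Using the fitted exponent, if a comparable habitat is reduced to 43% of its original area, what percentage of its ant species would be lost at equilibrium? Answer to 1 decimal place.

24.5%

z = ln(47/22) / ln(47200/4820) = 0.7591 / 2.2816 = 0.3327
S_new/S_old = (A_new/A_old)^z = 0.43^0.3327 = exp(0.3327 × -0.8440) = 0.7552
Fraction lost = 1 − 0.7552 = 0.2448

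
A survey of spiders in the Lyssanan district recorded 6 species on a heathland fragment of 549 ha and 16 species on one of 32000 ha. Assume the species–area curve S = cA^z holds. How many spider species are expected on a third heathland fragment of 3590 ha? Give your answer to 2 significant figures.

z = ln(16/6) / ln(32000/549) = 0.9808 / 4.0654 = 0.2413
c = 6 / 549^0.2413 = 6 / 4.581 = 1.31
S₃ = 1.31 × 3590^0.2413 = 1.31 × 7.206 ≈ 9.439

9.4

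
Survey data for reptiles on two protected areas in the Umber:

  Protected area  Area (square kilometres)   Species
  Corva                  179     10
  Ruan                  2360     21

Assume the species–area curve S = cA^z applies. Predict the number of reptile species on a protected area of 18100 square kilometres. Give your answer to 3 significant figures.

37.7

z = ln(21/10) / ln(2360/179) = 0.7419 / 2.5790 = 0.2877
c = 10 / 179^0.2877 = 10 / 4.447 = 2.249
S₃ = 2.249 × 18100^0.2877 = 2.249 × 16.78 ≈ 37.74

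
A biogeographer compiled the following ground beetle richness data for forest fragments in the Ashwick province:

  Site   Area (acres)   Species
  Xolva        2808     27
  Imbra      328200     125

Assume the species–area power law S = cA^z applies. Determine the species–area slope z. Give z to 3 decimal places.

0.322

Taking logs: ln S = ln c + z ln A, so z = (ln S₂ − ln S₁)/(ln A₂ − ln A₁).
z = ln(125/27) / ln(328200/2808) = ln(4.63) / ln(116.9) = 1.5325 / 4.7612 = 0.3219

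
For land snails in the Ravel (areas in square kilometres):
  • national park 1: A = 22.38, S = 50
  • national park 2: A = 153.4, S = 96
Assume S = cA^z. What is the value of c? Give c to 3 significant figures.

17.4

z = ln(S₂/S₁) / ln(A₂/A₁) = ln(96/50) / ln(153.4/22.38) = 0.6523 / 1.9249 = 0.3389
c = S₁ / A₁^z = 50 / 22.38^0.3389 = 50 / 2.867 = 17.44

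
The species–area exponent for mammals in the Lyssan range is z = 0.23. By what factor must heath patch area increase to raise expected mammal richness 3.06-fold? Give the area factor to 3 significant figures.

(A₂/A₁)^0.23 = 3.06, so A₂/A₁ = 3.06^(1/0.23) = 3.06^4.348
ln(A₂/A₁) = ln 3.06 / 0.23 = 1.1184 / 0.23 = 4.8627
A₂/A₁ = e^4.8627 ≈ 129.4

129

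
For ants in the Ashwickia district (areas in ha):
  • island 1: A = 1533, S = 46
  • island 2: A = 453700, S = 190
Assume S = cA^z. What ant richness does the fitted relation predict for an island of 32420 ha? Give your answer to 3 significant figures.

98.4

z = ln(190/46) / ln(453700/1533) = 1.4184 / 5.6902 = 0.2493
c = 46 / 1533^0.2493 = 46 / 6.224 = 7.391
S₃ = 7.391 × 32420^0.2493 = 7.391 × 13.32 ≈ 98.42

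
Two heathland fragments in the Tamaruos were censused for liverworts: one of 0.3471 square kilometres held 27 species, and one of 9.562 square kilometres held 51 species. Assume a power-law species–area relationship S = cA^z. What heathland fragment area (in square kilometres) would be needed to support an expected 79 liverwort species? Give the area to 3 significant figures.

z = ln(51/27) / ln(9.562/0.3471) = 0.6360 / 3.3159 = 0.1918
c = 27 / 0.3471^0.1918 = 27 / 0.8163 = 33.08
A = (79/33.08)^(1/0.1918) ⇒ ln A = ln(2.388)/0.1918 = 4.5395
A = e^4.5395 ≈ 93.64 square kilometres

93.6 square kilometres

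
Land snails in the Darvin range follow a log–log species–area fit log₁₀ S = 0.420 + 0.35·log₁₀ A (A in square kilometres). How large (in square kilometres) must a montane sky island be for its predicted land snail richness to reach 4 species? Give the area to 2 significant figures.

3.3 square kilometres

4 = 2.63 × A^0.35  ⇒  A^0.35 = 4/2.63 = 1.521
ln A = ln(1.521) / 0.35 = 0.4192 / 0.35 = 1.1977
A = e^1.1977 ≈ 3.313 square kilometres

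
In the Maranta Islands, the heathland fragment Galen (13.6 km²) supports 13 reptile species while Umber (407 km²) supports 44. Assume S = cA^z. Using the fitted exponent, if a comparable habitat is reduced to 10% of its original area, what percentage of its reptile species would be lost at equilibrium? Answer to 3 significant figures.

56.2%

z = ln(44/13) / ln(407/13.6) = 1.2192 / 3.3987 = 0.3587
S_new/S_old = (A_new/A_old)^z = 0.1^0.3587 = exp(0.3587 × -2.3026) = 0.4378
Fraction lost = 1 − 0.4378 = 0.5622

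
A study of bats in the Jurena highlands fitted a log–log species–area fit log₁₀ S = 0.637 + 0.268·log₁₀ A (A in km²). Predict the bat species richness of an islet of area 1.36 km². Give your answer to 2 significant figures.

S = 4.335 × 1.36^0.268
ln S = ln 4.335 + 0.268 × ln 1.36 = 1.4667 + 0.268 × 0.3075 = 1.5492
S = e^1.5492 ≈ 4.707

4.7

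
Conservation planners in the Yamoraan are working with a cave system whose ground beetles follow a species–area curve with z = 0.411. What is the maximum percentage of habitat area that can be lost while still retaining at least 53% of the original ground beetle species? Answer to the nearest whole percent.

Need (A_new/A_old)^0.411 = 0.53, so A_new/A_old = 0.53^(1/0.411) = 0.53^2.433
ln(A_new/A_old) = ln 0.53 / 0.411 = -0.6349 / 0.411 = -1.5447
A_new/A_old = e^-1.5447 ≈ 0.2134
Fraction that can be lost = 1 − 0.2134 = 0.7866

79%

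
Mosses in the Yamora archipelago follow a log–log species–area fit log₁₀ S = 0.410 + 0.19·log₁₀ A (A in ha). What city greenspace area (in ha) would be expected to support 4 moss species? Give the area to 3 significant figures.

4 = 2.57 × A^0.19  ⇒  A^0.19 = 4/2.57 = 1.556
ln A = ln(1.556) / 0.19 = 0.4422 / 0.19 = 2.3275
A = e^2.3275 ≈ 10.25 ha

10.3 ha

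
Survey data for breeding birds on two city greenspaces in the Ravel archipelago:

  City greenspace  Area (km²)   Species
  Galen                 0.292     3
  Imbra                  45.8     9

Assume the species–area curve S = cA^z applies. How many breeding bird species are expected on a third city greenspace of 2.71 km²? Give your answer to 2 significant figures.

z = ln(9/3) / ln(45.8/0.292) = 1.0986 / 5.0553 = 0.2173
c = 3 / 0.292^0.2173 = 3 / 0.7653 = 3.92
S₃ = 3.92 × 2.71^0.2173 = 3.92 × 1.242 ≈ 4.869

4.9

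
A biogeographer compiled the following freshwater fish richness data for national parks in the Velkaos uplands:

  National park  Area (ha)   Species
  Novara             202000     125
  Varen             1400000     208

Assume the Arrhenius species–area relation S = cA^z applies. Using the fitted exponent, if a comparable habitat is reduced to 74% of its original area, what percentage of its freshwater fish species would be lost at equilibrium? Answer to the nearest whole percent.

z = ln(208/125) / ln(1400000/202000) = 0.5092 / 1.9360 = 0.2630
S_new/S_old = (A_new/A_old)^z = 0.74^0.2630 = exp(0.2630 × -0.3011) = 0.9239
Fraction lost = 1 − 0.9239 = 0.07615

8%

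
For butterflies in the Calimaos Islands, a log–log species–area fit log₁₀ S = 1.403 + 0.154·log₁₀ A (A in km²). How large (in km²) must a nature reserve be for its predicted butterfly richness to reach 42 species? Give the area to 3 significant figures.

42 = 25.29 × A^0.154  ⇒  A^0.154 = 42/25.29 = 1.661
ln A = ln(1.661) / 0.154 = 0.5071 / 0.154 = 3.2931
A = e^3.2931 ≈ 26.93 km²

26.9 km²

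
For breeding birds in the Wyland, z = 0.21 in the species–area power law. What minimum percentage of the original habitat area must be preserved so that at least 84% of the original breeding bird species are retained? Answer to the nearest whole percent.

44%

Need (A_new/A_old)^0.21 = 0.84, so A_new/A_old = 0.84^(1/0.21) = 0.84^4.762
ln(A_new/A_old) = ln 0.84 / 0.21 = -0.1744 / 0.21 = -0.8303
A_new/A_old = e^-0.8303 ≈ 0.4359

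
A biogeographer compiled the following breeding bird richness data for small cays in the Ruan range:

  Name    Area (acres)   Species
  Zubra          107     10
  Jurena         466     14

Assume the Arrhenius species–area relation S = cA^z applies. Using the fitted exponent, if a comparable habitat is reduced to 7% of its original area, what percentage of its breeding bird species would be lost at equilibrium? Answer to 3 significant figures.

z = ln(14/10) / ln(466/107) = 0.3365 / 1.4714 = 0.2287
S_new/S_old = (A_new/A_old)^z = 0.07^0.2287 = exp(0.2287 × -2.6593) = 0.5444
Fraction lost = 1 − 0.5444 = 0.4556

45.6%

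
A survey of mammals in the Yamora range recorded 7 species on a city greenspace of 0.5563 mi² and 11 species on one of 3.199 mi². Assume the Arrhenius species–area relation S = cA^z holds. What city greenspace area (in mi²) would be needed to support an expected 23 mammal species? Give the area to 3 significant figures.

55.6 mi²

z = ln(11/7) / ln(3.199/0.5563) = 0.4520 / 1.7493 = 0.2584
c = 7 / 0.5563^0.2584 = 7 / 0.8594 = 8.145
A = (23/8.145)^(1/0.2584) ⇒ ln A = ln(2.824)/0.2584 = 4.0175
A = e^4.0175 ≈ 55.56 mi²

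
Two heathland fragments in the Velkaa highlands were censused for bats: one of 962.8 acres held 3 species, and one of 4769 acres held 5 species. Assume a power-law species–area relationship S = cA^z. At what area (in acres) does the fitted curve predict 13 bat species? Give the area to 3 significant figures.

95100 acres

z = ln(5/3) / ln(4769/962.8) = 0.5108 / 1.6000 = 0.3193
c = 3 / 962.8^0.3193 = 3 / 8.964 = 0.3347
A = (13/0.3347)^(1/0.3193) ⇒ ln A = ln(38.85)/0.3193 = 11.4628
A = e^11.4628 ≈ 95113 acres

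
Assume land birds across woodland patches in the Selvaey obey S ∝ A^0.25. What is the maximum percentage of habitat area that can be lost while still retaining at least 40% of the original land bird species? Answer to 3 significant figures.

Need (A_new/A_old)^0.25 = 0.4, so A_new/A_old = 0.4^(1/0.25) = 0.4^4
ln(A_new/A_old) = ln 0.4 / 0.25 = -0.9163 / 0.25 = -3.6652
A_new/A_old = e^-3.6652 ≈ 0.0256
Fraction that can be lost = 1 − 0.0256 = 0.9744

97.4%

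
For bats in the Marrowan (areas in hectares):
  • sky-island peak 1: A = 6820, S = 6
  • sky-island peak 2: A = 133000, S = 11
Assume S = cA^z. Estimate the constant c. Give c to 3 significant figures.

z = ln(S₂/S₁) / ln(A₂/A₁) = ln(11/6) / ln(133000/6820) = 0.6061 / 2.9705 = 0.2041
c = S₁ / A₁^z = 6 / 6820^0.2041 = 6 / 6.057 = 0.9905

0.991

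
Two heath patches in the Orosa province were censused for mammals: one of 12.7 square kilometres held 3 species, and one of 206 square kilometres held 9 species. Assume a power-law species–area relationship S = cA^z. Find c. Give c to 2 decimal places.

1.10

z = ln(S₂/S₁) / ln(A₂/A₁) = ln(9/3) / ln(206/12.7) = 1.0986 / 2.7863 = 0.3943
c = S₁ / A₁^z = 3 / 12.7^0.3943 = 3 / 2.724 = 1.101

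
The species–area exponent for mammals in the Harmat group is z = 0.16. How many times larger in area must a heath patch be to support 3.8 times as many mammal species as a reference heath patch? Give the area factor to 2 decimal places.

4203.85

(A₂/A₁)^0.16 = 3.8, so A₂/A₁ = 3.8^(1/0.16) = 3.8^6.25
ln(A₂/A₁) = ln 3.8 / 0.16 = 1.3350 / 0.16 = 8.3438
A₂/A₁ = e^8.3438 ≈ 4204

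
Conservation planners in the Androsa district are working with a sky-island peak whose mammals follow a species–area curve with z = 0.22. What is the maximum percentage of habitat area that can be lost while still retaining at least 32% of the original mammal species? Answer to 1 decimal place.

Need (A_new/A_old)^0.22 = 0.32, so A_new/A_old = 0.32^(1/0.22) = 0.32^4.545
ln(A_new/A_old) = ln 0.32 / 0.22 = -1.1394 / 0.22 = -5.1792
A_new/A_old = e^-5.1792 ≈ 0.005632
Fraction that can be lost = 1 − 0.005632 = 0.9944

99.4%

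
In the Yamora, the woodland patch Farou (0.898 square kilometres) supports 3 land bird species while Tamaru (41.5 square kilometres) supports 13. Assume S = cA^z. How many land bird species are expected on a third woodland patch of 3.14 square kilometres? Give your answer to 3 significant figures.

z = ln(13/3) / ln(41.5/0.898) = 1.4663 / 3.8333 = 0.3825
c = 3 / 0.898^0.3825 = 3 / 0.9597 = 3.126
S₃ = 3.126 × 3.14^0.3825 = 3.126 × 1.549 ≈ 4.843

4.84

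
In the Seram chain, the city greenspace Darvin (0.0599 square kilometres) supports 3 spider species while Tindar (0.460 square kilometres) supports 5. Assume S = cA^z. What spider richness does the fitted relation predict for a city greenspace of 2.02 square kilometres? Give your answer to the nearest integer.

7

z = ln(5/3) / ln(0.46/0.0599) = 0.5108 / 2.0385 = 0.2506
c = 3 / 0.0599^0.2506 = 3 / 0.4939 = 6.074
S₃ = 6.074 × 2.02^0.2506 = 6.074 × 1.193 ≈ 7.244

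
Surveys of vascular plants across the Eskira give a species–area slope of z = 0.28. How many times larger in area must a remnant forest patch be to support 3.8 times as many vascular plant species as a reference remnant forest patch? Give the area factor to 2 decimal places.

(A₂/A₁)^0.28 = 3.8, so A₂/A₁ = 3.8^(1/0.28) = 3.8^3.571
ln(A₂/A₁) = ln 3.8 / 0.28 = 1.3350 / 0.28 = 4.7679
A₂/A₁ = e^4.7679 ≈ 117.7

117.67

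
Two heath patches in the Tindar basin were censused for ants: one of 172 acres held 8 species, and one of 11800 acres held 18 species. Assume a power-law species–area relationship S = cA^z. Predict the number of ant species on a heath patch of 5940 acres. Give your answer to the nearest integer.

16

z = ln(18/8) / ln(11800/172) = 0.8109 / 4.2284 = 0.1918
c = 8 / 172^0.1918 = 8 / 2.684 = 2.981
S₃ = 2.981 × 5940^0.1918 = 2.981 × 5.294 ≈ 15.78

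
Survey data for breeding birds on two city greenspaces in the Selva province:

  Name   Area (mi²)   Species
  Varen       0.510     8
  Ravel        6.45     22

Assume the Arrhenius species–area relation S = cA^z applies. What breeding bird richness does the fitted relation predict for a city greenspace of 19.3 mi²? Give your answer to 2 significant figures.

z = ln(22/8) / ln(6.45/0.51) = 1.0116 / 2.5374 = 0.3987
c = 8 / 0.51^0.3987 = 8 / 0.7646 = 10.46
S₃ = 10.46 × 19.3^0.3987 = 10.46 × 3.255 ≈ 34.06

34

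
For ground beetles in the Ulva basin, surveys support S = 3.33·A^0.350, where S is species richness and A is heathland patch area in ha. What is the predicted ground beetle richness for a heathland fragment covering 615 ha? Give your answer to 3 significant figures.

S = 3.33 × 615^0.35 = 3.33 × 9.465 ≈ 31.52

31.5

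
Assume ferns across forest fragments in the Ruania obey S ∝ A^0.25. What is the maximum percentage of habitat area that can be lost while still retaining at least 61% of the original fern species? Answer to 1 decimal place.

Need (A_new/A_old)^0.25 = 0.61, so A_new/A_old = 0.61^(1/0.25) = 0.61^4
ln(A_new/A_old) = ln 0.61 / 0.25 = -0.4943 / 0.25 = -1.9772
A_new/A_old = e^-1.9772 ≈ 0.1385
Fraction that can be lost = 1 − 0.1385 = 0.8615

86.2%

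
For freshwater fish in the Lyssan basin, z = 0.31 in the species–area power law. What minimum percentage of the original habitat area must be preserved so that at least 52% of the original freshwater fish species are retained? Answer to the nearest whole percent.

Need (A_new/A_old)^0.31 = 0.52, so A_new/A_old = 0.52^(1/0.31) = 0.52^3.226
ln(A_new/A_old) = ln 0.52 / 0.31 = -0.6539 / 0.31 = -2.1094
A_new/A_old = e^-2.1094 ≈ 0.1213

12%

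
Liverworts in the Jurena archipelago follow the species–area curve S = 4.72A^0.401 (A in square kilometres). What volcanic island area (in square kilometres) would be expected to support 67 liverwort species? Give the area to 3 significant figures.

67 = 4.72 × A^0.401  ⇒  A^0.401 = 67/4.72 = 14.19
ln A = ln(14.19) / 0.401 = 2.6529 / 0.401 = 6.6157
A = e^6.6157 ≈ 746.7 square kilometres

747 square kilometres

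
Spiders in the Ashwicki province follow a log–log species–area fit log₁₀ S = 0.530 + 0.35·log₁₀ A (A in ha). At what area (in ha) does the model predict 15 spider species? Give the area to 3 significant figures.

70.1 ha

15 = 3.388 × A^0.35  ⇒  A^0.35 = 15/3.388 = 4.427
ln A = ln(4.427) / 0.35 = 1.4877 / 0.35 = 4.2505
A = e^4.2505 ≈ 70.14 ha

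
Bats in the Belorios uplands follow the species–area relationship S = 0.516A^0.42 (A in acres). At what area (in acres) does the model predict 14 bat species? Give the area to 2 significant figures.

14 = 0.516 × A^0.42  ⇒  A^0.42 = 14/0.516 = 27.13
ln A = ln(27.13) / 0.42 = 3.3007 / 0.42 = 7.8588
A = e^7.8588 ≈ 2588 acres

2600 acres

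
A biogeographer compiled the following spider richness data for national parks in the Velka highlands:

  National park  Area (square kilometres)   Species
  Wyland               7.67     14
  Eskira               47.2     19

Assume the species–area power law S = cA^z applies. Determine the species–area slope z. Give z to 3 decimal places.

Taking logs: ln S = ln c + z ln A, so z = (ln S₂ − ln S₁)/(ln A₂ − ln A₁).
z = ln(19/14) / ln(47.2/7.67) = ln(1.357) / ln(6.154) = 0.3054 / 1.8171 = 0.1681

0.168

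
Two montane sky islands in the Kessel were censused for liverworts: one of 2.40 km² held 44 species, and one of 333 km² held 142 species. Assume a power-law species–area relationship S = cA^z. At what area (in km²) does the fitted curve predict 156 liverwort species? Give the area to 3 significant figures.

495 km²

z = ln(142/44) / ln(333/2.4) = 1.1716 / 4.9327 = 0.2375
c = 44 / 2.4^0.2375 = 44 / 1.231 = 35.74
A = (156/35.74)^(1/0.2375) ⇒ ln A = ln(4.365)/0.2375 = 6.2040
A = e^6.2040 ≈ 494.7 km²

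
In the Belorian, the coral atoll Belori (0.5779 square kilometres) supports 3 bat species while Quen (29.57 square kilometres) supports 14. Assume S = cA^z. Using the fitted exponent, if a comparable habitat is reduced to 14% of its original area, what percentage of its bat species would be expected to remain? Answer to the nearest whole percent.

46%

z = ln(14/3) / ln(29.57/0.5779) = 1.5404 / 3.9351 = 0.3915
S_new/S_old = (A_new/A_old)^z = 0.14^0.3915 = exp(0.3915 × -1.9661) = 0.4632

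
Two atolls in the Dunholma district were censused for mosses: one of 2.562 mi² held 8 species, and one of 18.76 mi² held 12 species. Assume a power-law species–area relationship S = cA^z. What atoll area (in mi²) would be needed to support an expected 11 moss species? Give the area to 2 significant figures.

z = ln(12/8) / ln(18.76/2.562) = 0.4055 / 1.9909 = 0.2037
c = 8 / 2.562^0.2037 = 8 / 1.211 = 6.605
A = (11/6.605)^(1/0.2037) ⇒ ln A = ln(1.665)/0.2037 = 2.5045
A = e^2.5045 ≈ 12.24 mi²

12 mi²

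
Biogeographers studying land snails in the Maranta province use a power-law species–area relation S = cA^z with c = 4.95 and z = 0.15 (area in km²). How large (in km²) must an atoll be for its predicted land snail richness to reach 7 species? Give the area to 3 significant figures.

7 = 4.95 × A^0.15  ⇒  A^0.15 = 7/4.95 = 1.414
ln A = ln(1.414) / 0.15 = 0.3465 / 0.15 = 2.3102
A = e^2.3102 ≈ 10.08 km²

10.1 km²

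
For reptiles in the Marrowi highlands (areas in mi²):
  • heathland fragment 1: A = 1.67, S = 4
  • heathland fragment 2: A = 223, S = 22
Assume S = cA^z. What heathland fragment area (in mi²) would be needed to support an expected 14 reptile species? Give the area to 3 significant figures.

60.9 mi²

z = ln(22/4) / ln(223/1.67) = 1.7047 / 4.8943 = 0.3483
c = 4 / 1.67^0.3483 = 4 / 1.196 = 3.346
A = (14/3.346)^(1/0.3483) ⇒ ln A = ln(4.184)/0.3483 = 4.1095
A = e^4.1095 ≈ 60.92 mi²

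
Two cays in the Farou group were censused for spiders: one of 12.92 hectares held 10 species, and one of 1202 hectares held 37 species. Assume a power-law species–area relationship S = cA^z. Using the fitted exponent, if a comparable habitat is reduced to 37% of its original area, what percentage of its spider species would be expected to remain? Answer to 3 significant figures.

75.1%

z = ln(37/10) / ln(1202/12.92) = 1.3083 / 4.5330 = 0.2886
S_new/S_old = (A_new/A_old)^z = 0.37^0.2886 = exp(0.2886 × -0.9943) = 0.7505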